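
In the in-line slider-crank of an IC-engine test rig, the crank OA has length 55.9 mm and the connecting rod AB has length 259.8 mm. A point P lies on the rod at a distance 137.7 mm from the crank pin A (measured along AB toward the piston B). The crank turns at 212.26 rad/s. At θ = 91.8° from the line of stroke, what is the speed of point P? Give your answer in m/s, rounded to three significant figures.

11.8

ω = 212.3 rad/s.  Crank-pin speed |V_A| = rω = 11.865 m/s, perpendicular to OA.
Rod angle: sinφ = −(r/L) sinθ ⇒ φ = -12.419°; ω_rod = −rω cosθ/√(L²−r²sin²θ) = +1.4689 rad/s.
V_P = V_A + ω_rod × AP, with AP = 0.1377 m along the rod.
Components: V_Px = −rω sinθ − a·ω_rod·sinφ = -11.816 m/s;  V_Py = rω cosθ + a·ω_rod·cosφ = -0.17516 m/s.
|V_P| = √(V_Px² + V_Py²) = 11.817 m/s.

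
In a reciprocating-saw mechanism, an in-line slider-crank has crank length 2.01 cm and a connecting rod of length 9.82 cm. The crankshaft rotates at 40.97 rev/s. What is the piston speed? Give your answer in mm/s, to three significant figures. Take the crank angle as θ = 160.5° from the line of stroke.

1390

ω = 2π·41 = 257.4 rad/s
For an in-line slider-crank, x = r cosθ + √(L² − r² sin²θ), so v = −rω sinθ·[1 + r cosθ/√(L² − r² sin²θ)].
With r = 0.0201 m, L = 0.0982 m, θ = 160.5°: √(L² − r² sin²θ) = 0.097971 m.
v = −0.0201·257.4·0.33381·[1 + 0.0201·-0.94264/0.097971] = -1.3931 m/s.
|v| = 1.3931 m/s = 1393.1 mm/s.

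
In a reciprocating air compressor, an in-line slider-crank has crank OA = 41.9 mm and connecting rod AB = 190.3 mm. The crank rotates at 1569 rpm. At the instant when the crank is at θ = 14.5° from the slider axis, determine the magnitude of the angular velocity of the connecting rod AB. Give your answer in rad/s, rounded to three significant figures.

35.1

ω = 164.3 rad/s (converted from 1569 rpm).
The rod makes angle φ with the slider axis where L sinφ = r sinθ; differentiating, L cosφ·φ̇ = r ω cosθ.
L cosφ = √(L² − r² sin²θ) = 0.19001 m.
|ω_rod| = r ω |cosθ| / √(L² − r² sin²θ) = 0.0419·164.3·0.96815/0.19001 = 35.078 rad/s.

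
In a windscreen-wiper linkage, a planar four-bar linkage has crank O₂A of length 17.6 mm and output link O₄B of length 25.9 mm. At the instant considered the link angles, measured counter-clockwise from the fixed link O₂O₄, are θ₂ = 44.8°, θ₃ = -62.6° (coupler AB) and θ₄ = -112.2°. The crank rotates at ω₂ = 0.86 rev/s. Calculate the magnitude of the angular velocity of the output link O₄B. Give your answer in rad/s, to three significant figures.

4.60

ω₂ = 5.404 rad/s (from 0.86 rev/s).
Differentiating the loop-closure r₂e^{iθ₂}+r₃e^{iθ₃}=r₁+r₄e^{iθ₄} gives r₂ω₂e^{iθ₂}+r₃ω₃e^{iθ₃}=r₄ω₄e^{iθ₄}.
Eliminating the other unknown: ω₄ = r₂ω₂ sin(θ₂−θ₃) / [r₄ sin(θ₄−θ₃)].
Numerator sine = +0.95424; denominator sine = -0.76154.
Result = 0.0176·5.404·(+0.95424) / (0.0259·(-0.76154)) = -4.6011 rad/s; magnitude 4.6011 rad/s.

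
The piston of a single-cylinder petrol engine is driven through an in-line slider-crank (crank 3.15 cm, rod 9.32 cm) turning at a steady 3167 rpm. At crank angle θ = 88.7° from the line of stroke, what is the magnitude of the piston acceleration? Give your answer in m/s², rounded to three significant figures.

ω = 2π·3167/60 = 331.6 rad/s
x(θ) = r cosθ + √(L² − r² sin²θ); with ω constant, a = ω²·d²x/dθ².
d²x/dθ² = −r cosθ − r²(cos2θ)/√u − r⁴ sin²2θ/(4u^{3/2}),  u = L² − r² sin²θ = 0.0076945 m².
Substituting r = 0.0315 m, L = 0.0932 m, θ = 88.7°: d²x/dθ² = +0.010585 m.
a = ω²·d²x/dθ² = (331.6)²·(+0.010585) = +1164.2 m/s²;  |a| = 1164.2 m/s².

1160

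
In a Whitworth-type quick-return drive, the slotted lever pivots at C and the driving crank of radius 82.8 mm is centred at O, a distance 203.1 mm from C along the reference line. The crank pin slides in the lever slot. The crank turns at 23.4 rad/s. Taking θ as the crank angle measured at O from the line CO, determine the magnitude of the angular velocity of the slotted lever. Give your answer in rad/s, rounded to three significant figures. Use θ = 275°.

ω = 23.4 rad/s
Crank pin A relative to C: A = (d + r cosθ, r sinθ); lever angle φ = atan2(r sinθ, d + r cosθ).
Differentiating tanφ: φ̇ = rω(d cosθ + r)/(d² + r² + 2dr cosθ).
d² + r² + 2dr cosθ = |CA|² = 0.0510368 m²;  d cosθ + r = +0.1005 m.
|ω_lever| = |0.0828·23.4·+0.1005| / 0.0510368 = 3.8154 rad/s.

3.82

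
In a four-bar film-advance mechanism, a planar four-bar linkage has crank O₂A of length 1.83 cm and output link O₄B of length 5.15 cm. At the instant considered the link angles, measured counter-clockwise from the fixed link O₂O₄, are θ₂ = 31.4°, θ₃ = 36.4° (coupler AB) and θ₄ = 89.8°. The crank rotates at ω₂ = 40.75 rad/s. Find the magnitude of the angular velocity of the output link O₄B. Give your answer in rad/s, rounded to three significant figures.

ω₂ = 40.75 rad/s
Differentiating the loop-closure r₂e^{iθ₂}+r₃e^{iθ₃}=r₁+r₄e^{iθ₄} gives r₂ω₂e^{iθ₂}+r₃ω₃e^{iθ₃}=r₄ω₄e^{iθ₄}.
Eliminating the other unknown: ω₄ = r₂ω₂ sin(θ₂−θ₃) / [r₄ sin(θ₄−θ₃)].
Numerator sine = -0.08716; denominator sine = +0.80282.
Result = 0.0183·40.75·(-0.08716) / (0.0515·(+0.80282)) = -1.572 rad/s; magnitude 1.572 rad/s.

1.57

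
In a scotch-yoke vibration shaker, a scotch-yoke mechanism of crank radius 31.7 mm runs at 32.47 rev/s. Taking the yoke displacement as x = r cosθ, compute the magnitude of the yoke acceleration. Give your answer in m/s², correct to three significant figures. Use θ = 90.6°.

13.8

ω = 204 rad/s (from 32.47 rev/s).
x = r cosθ ⇒ ẍ = −rω² cosθ (ω constant).
|a| = rω²|cosθ| = 0.0317·(204)²·|cos 90.6°| = 13.817 m/s².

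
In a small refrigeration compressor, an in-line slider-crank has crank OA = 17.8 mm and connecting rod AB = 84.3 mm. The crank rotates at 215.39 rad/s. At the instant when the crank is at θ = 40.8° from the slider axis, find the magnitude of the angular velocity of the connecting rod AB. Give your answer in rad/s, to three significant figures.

ω = 215.4 rad/s
The rod makes angle φ with the slider axis where L sinφ = r sinθ; differentiating, L cosφ·φ̇ = r ω cosθ.
L cosφ = √(L² − r² sin²θ) = 0.083494 m.
|ω_rod| = r ω |cosθ| / √(L² − r² sin²θ) = 0.0178·215.4·0.75700/0.083494 = 34.76 rad/s.

34.8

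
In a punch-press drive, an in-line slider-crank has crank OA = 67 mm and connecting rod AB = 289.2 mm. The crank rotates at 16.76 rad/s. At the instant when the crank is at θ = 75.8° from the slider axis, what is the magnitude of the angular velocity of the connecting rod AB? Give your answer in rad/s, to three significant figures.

0.977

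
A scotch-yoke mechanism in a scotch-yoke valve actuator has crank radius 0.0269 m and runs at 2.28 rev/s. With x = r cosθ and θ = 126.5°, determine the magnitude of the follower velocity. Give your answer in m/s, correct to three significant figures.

ω = 14.33 rad/s (from 2.28 rev/s).
x = r cosθ ⇒ ẋ = −rω sinθ.
|v| = rω|sinθ| = 0.0269·14.33·|sin 126.5°| = 0.30977 m/s.

0.310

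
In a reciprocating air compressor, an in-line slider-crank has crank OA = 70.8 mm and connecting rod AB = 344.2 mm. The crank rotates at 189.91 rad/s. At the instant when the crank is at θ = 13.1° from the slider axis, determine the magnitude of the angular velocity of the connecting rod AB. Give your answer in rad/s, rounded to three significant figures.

ω = 189.9 rad/s
The rod makes angle φ with the slider axis where L sinφ = r sinθ; differentiating, L cosφ·φ̇ = r ω cosθ.
L cosφ = √(L² − r² sin²θ) = 0.34383 m.
|ω_rod| = r ω |cosθ| / √(L² − r² sin²θ) = 0.0708·189.9·0.97398/0.34383 = 38.088 rad/s.

38.1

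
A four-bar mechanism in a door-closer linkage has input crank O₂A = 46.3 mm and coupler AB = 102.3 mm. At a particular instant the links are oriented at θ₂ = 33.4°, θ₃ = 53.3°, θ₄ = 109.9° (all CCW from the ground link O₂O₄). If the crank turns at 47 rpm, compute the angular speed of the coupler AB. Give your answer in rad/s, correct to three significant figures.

2.59

ω₂ = 4.922 rad/s (from 47 rpm).
Differentiating the loop-closure r₂e^{iθ₂}+r₃e^{iθ₃}=r₁+r₄e^{iθ₄} gives r₂ω₂e^{iθ₂}+r₃ω₃e^{iθ₃}=r₄ω₄e^{iθ₄}.
Eliminating the other unknown: ω₃ = r₂ω₂ sin(θ₄−θ₂) / [r₃ sin(θ₃−θ₄)].
Numerator sine = +0.97237; denominator sine = -0.83485.
Result = 0.0463·4.922·(+0.97237) / (0.1023·(-0.83485)) = -2.5945 rad/s; magnitude 2.5945 rad/s.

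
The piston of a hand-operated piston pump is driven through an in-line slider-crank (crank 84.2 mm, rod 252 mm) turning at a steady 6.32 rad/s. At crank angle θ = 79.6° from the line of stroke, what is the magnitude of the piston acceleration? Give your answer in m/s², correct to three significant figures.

ω = 6.32 rad/s
x(θ) = r cosθ + √(L² − r² sin²θ); with ω constant, a = ω²·d²x/dθ².
d²x/dθ² = −r cosθ − r²(cos2θ)/√u − r⁴ sin²2θ/(4u^{3/2}),  u = L² − r² sin²θ = 0.0566454 m².
Substituting r = 0.0842 m, L = 0.252 m, θ = 79.6°: d²x/dθ² = +0.012529 m.
a = ω²·d²x/dθ² = (6.32)²·(+0.012529) = +0.50045 m/s²;  |a| = 0.50045 m/s².

0.500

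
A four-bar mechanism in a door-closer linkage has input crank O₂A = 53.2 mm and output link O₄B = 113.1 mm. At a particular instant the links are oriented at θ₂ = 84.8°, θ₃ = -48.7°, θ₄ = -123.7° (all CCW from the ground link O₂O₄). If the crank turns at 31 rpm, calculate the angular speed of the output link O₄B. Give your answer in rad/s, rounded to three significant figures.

ω₂ = 3.246 rad/s (from 31 rpm).
Differentiating the loop-closure r₂e^{iθ₂}+r₃e^{iθ₃}=r₁+r₄e^{iθ₄} gives r₂ω₂e^{iθ₂}+r₃ω₃e^{iθ₃}=r₄ω₄e^{iθ₄}.
Eliminating the other unknown: ω₄ = r₂ω₂ sin(θ₂−θ₃) / [r₄ sin(θ₄−θ₃)].
Numerator sine = +0.72537; denominator sine = -0.96593.
Result = 0.0532·3.246·(+0.72537) / (0.1131·(-0.96593)) = -1.1467 rad/s; magnitude 1.1467 rad/s.

1.15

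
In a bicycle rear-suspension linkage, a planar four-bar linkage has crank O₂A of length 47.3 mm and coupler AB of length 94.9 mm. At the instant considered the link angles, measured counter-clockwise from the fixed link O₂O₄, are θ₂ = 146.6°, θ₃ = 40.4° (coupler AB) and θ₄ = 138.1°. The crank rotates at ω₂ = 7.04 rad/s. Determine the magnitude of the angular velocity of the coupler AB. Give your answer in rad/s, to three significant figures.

0.523

ω₂ = 7.04 rad/s
Differentiating the loop-closure r₂e^{iθ₂}+r₃e^{iθ₃}=r₁+r₄e^{iθ₄} gives r₂ω₂e^{iθ₂}+r₃ω₃e^{iθ₃}=r₄ω₄e^{iθ₄}.
Eliminating the other unknown: ω₃ = r₂ω₂ sin(θ₄−θ₂) / [r₃ sin(θ₃−θ₄)].
Numerator sine = -0.14781; denominator sine = -0.99098.
Result = 0.0473·7.04·(-0.14781) / (0.0949·(-0.99098)) = +0.52336 rad/s; magnitude 0.52336 rad/s.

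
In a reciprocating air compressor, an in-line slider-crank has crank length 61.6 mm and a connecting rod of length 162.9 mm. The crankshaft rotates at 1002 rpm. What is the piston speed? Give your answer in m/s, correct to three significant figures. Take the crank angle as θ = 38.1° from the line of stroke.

5.21

ω = 2π·1002/60 = 104.9 rad/s
For an in-line slider-crank, x = r cosθ + √(L² − r² sin²θ), so v = −rω sinθ·[1 + r cosθ/√(L² − r² sin²θ)].
With r = 0.0616 m, L = 0.1629 m, θ = 38.1°: √(L² − r² sin²θ) = 0.1584 m.
v = −0.0616·104.9·0.61704·[1 + 0.0616·0.78694/0.1584] = -5.2088 m/s.
|v| = 5.2088 m/s.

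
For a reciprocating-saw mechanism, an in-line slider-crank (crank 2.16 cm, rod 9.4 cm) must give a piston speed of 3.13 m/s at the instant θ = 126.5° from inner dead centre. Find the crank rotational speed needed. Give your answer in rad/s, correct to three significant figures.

For an in-line slider-crank, |v_piston| = rω|sinθ|·[1 + r cosθ/√(L² − r² sin²θ)].
With r = 0.0216 m, L = 0.094 m, θ = 126.5°: the bracketed kinematic factor |dx/dθ| = 0.014948 m.
ω = v/|dx/dθ| = 3.13/0.014948 = 209.39 rad/s.

209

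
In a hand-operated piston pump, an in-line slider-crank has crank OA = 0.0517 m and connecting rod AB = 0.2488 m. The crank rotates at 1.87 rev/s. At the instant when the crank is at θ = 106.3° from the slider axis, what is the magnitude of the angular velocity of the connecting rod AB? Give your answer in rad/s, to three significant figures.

0.699

ω = 11.75 rad/s (converted from 1.87 rev/s).
The rod makes angle φ with the slider axis where L sinφ = r sinθ; differentiating, L cosφ·φ̇ = r ω cosθ.
L cosφ = √(L² − r² sin²θ) = 0.2438 m.
|ω_rod| = r ω |cosθ| / √(L² − r² sin²θ) = 0.0517·11.75·0.28067/0.2438 = 0.69931 rad/s.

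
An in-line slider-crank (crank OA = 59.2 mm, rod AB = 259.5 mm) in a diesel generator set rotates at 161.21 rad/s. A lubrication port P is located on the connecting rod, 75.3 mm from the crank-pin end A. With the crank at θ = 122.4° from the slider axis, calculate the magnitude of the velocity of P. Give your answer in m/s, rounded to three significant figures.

ω = 161.2 rad/s.  Crank-pin speed |V_A| = rω = 9.5436 m/s, perpendicular to OA.
Rod angle: sinφ = −(r/L) sinθ ⇒ φ = -11.106°; ω_rod = −rω cosθ/√(L²−r²sin²θ) = +20.082 rad/s.
V_P = V_A + ω_rod × AP, with AP = 0.0753 m along the rod.
Components: V_Px = −rω sinθ − a·ω_rod·sinφ = -7.7667 m/s;  V_Py = rω cosθ + a·ω_rod·cosφ = -3.6299 m/s.
|V_P| = √(V_Px² + V_Py²) = 8.5731 m/s.

8.57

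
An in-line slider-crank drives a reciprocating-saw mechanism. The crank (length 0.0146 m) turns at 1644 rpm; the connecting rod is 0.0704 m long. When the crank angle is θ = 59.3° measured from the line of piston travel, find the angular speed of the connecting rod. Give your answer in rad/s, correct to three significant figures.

ω = 172.2 rad/s (converted from 1644 rpm).
The rod makes angle φ with the slider axis where L sinφ = r sinθ; differentiating, L cosφ·φ̇ = r ω cosθ.
L cosφ = √(L² − r² sin²θ) = 0.069272 m.
|ω_rod| = r ω |cosθ| / √(L² − r² sin²θ) = 0.0146·172.2·0.51054/0.069272 = 18.525 rad/s.

18.5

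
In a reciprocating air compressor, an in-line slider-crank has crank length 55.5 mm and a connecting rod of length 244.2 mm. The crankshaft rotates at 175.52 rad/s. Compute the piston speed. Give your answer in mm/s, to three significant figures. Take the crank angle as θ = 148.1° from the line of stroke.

4150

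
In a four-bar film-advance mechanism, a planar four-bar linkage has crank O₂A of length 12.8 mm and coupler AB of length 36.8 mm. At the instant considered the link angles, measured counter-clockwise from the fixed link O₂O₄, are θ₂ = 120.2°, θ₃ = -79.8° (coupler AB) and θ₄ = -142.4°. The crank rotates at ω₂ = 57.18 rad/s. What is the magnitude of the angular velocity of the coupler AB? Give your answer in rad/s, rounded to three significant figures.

22.2

ω₂ = 57.18 rad/s
Differentiating the loop-closure r₂e^{iθ₂}+r₃e^{iθ₃}=r₁+r₄e^{iθ₄} gives r₂ω₂e^{iθ₂}+r₃ω₃e^{iθ₃}=r₄ω₄e^{iθ₄}.
Eliminating the other unknown: ω₃ = r₂ω₂ sin(θ₄−θ₂) / [r₃ sin(θ₃−θ₄)].
Numerator sine = +0.99167; denominator sine = +0.88782.
Result = 0.0128·57.18·(+0.99167) / (0.0368·(+0.88782)) = +22.215 rad/s; magnitude 22.215 rad/s.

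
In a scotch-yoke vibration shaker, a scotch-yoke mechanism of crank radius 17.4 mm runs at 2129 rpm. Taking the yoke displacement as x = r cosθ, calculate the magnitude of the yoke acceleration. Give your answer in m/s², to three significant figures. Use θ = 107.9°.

266

ω = 222.9 rad/s (from 2129 rpm).
x = r cosθ ⇒ ẍ = −rω² cosθ (ω constant).
|a| = rω²|cosθ| = 0.0174·(222.9)²·|cos 107.9°| = 265.83 m/s².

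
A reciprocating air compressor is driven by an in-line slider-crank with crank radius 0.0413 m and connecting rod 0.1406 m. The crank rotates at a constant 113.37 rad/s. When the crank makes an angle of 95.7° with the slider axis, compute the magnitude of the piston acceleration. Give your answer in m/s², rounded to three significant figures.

212

ω = 113.4 rad/s
x(θ) = r cosθ + √(L² − r² sin²θ); with ω constant, a = ω²·d²x/dθ².
d²x/dθ² = −r cosθ − r²(cos2θ)/√u − r⁴ sin²2θ/(4u^{3/2}),  u = L² − r² sin²θ = 0.0180795 m².
Substituting r = 0.0413 m, L = 0.1406 m, θ = 95.7°: d²x/dθ² = +0.016525 m.
a = ω²·d²x/dθ² = (113.4)²·(+0.016525) = +212.4 m/s²;  |a| = 212.4 m/s².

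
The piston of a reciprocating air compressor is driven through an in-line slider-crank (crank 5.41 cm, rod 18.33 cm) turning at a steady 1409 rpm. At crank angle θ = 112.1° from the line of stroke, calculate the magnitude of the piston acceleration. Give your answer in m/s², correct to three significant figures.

ω = 2π·1409/60 = 147.6 rad/s
x(θ) = r cosθ + √(L² − r² sin²θ); with ω constant, a = ω²·d²x/dθ².
d²x/dθ² = −r cosθ − r²(cos2θ)/√u − r⁴ sin²2θ/(4u^{3/2}),  u = L² − r² sin²θ = 0.0310864 m².
Substituting r = 0.0541 m, L = 0.1833 m, θ = 112.1°: d²x/dθ² = +0.032065 m.
a = ω²·d²x/dθ² = (147.6)²·(+0.032065) = +698.08 m/s²;  |a| = 698.08 m/s².

698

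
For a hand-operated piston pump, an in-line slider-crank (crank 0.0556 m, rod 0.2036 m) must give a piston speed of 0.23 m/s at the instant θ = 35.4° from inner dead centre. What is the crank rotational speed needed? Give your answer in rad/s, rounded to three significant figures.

5.83

For an in-line slider-crank, |v_piston| = rω|sinθ|·[1 + r cosθ/√(L² − r² sin²θ)].
With r = 0.0556 m, L = 0.2036 m, θ = 35.4°: the bracketed kinematic factor |dx/dθ| = 0.039469 m.
ω = v/|dx/dθ| = 0.23/0.039469 = 5.8274 rad/s.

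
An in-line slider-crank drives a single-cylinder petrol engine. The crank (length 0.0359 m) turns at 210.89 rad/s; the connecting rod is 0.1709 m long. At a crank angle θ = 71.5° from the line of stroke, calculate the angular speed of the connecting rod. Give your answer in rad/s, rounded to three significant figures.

14.3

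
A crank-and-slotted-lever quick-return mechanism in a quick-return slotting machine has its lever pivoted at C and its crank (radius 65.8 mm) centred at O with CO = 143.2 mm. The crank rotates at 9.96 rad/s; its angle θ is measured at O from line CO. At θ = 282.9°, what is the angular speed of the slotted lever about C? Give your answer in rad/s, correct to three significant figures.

2.21

ω = 9.96 rad/s
Crank pin A relative to C: A = (d + r cosθ, r sinθ); lever angle φ = atan2(r sinθ, d + r cosθ).
Differentiating tanφ: φ̇ = rω(d cosθ + r)/(d² + r² + 2dr cosθ).
d² + r² + 2dr cosθ = |CA|² = 0.0290431 m²;  d cosθ + r = +0.097769 m.
|ω_lever| = |0.0658·9.96·+0.097769| / 0.0290431 = 2.2062 rad/s.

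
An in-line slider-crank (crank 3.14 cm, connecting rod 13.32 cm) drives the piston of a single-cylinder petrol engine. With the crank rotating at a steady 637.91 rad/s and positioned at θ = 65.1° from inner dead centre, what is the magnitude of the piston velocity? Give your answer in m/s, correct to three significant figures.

20.0

ω = 637.9 rad/s
For an in-line slider-crank, x = r cosθ + √(L² − r² sin²θ), so v = −rω sinθ·[1 + r cosθ/√(L² − r² sin²θ)].
With r = 0.0314 m, L = 0.1332 m, θ = 65.1°: √(L² − r² sin²θ) = 0.13012 m.
v = −0.0314·637.9·0.90704·[1 + 0.0314·0.42104/0.13012] = -20.014 m/s.
|v| = 20.014 m/s.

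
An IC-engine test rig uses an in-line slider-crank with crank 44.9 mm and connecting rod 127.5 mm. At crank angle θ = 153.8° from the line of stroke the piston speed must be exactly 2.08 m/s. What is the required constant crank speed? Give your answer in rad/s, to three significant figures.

For an in-line slider-crank, |v_piston| = rω|sinθ|·[1 + r cosθ/√(L² − r² sin²θ)].
With r = 0.0449 m, L = 0.1275 m, θ = 153.8°: the bracketed kinematic factor |dx/dθ| = 0.013483 m.
ω = v/|dx/dθ| = 2.08/0.013483 = 154.27 rad/s.

154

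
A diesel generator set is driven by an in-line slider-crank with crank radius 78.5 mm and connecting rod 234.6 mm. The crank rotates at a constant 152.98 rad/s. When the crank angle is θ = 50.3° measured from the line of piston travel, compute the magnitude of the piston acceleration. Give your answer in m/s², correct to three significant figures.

ω = 153 rad/s
x(θ) = r cosθ + √(L² − r² sin²θ); with ω constant, a = ω²·d²x/dθ².
d²x/dθ² = −r cosθ − r²(cos2θ)/√u − r⁴ sin²2θ/(4u^{3/2}),  u = L² − r² sin²θ = 0.0513893 m².
Substituting r = 0.0785 m, L = 0.2346 m, θ = 50.3°: d²x/dθ² = -0.04593 m.
a = ω²·d²x/dθ² = (153)²·(-0.04593) = -1074.9 m/s²;  |a| = 1074.9 m/s².

1070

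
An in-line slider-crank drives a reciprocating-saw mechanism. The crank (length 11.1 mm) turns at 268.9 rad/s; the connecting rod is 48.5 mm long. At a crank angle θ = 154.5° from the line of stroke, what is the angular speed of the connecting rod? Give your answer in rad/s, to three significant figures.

ω = 268.9 rad/s
The rod makes angle φ with the slider axis where L sinφ = r sinθ; differentiating, L cosφ·φ̇ = r ω cosθ.
L cosφ = √(L² − r² sin²θ) = 0.048264 m.
|ω_rod| = r ω |cosθ| / √(L² − r² sin²θ) = 0.0111·268.9·0.90259/0.048264 = 55.819 rad/s.

55.8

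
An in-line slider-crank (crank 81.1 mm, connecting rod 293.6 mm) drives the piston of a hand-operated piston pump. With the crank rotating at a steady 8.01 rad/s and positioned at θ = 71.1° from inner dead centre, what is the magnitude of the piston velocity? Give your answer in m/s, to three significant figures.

ω = 8.01 rad/s
For an in-line slider-crank, x = r cosθ + √(L² − r² sin²θ), so v = −rω sinθ·[1 + r cosθ/√(L² − r² sin²θ)].
With r = 0.0811 m, L = 0.2936 m, θ = 71.1°: √(L² − r² sin²θ) = 0.2834 m.
v = −0.0811·8.01·0.94609·[1 + 0.0811·0.32392/0.2834] = -0.67156 m/s.
|v| = 0.67156 m/s.

0.672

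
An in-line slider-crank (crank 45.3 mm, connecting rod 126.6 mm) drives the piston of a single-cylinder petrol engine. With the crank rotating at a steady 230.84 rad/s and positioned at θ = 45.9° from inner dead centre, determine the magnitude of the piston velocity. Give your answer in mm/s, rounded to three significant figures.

ω = 230.8 rad/s
For an in-line slider-crank, x = r cosθ + √(L² − r² sin²θ), so v = −rω sinθ·[1 + r cosθ/√(L² − r² sin²θ)].
With r = 0.0453 m, L = 0.1266 m, θ = 45.9°: √(L² − r² sin²θ) = 0.12235 m.
v = −0.0453·230.8·0.71813·[1 + 0.0453·0.69591/0.12235] = -9.4444 m/s.
|v| = 9.4444 m/s = 9444.4 mm/s.

9440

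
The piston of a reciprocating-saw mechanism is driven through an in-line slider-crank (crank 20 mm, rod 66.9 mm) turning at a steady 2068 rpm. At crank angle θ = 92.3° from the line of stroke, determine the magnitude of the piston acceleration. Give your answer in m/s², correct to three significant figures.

ω = 2π·2068/60 = 216.6 rad/s
x(θ) = r cosθ + √(L² − r² sin²θ); with ω constant, a = ω²·d²x/dθ².
d²x/dθ² = −r cosθ − r²(cos2θ)/√u − r⁴ sin²2θ/(4u^{3/2}),  u = L² − r² sin²θ = 0.00407625 m².
Substituting r = 0.02 m, L = 0.0669 m, θ = 92.3°: d²x/dθ² = +0.0070466 m.
a = ω²·d²x/dθ² = (216.6)²·(+0.0070466) = +330.47 m/s²;  |a| = 330.47 m/s².

330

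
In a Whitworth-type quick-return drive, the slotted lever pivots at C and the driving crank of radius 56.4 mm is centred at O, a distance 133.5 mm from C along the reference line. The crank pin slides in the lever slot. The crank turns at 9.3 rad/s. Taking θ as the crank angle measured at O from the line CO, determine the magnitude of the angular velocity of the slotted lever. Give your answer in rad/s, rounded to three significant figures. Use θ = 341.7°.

ω = 9.3 rad/s
Crank pin A relative to C: A = (d + r cosθ, r sinθ); lever angle φ = atan2(r sinθ, d + r cosθ).
Differentiating tanφ: φ̇ = rω(d cosθ + r)/(d² + r² + 2dr cosθ).
d² + r² + 2dr cosθ = |CA|² = 0.0353004 m²;  d cosθ + r = +0.18315 m.
|ω_lever| = |0.0564·9.3·+0.18315| / 0.0353004 = 2.7214 rad/s.

2.72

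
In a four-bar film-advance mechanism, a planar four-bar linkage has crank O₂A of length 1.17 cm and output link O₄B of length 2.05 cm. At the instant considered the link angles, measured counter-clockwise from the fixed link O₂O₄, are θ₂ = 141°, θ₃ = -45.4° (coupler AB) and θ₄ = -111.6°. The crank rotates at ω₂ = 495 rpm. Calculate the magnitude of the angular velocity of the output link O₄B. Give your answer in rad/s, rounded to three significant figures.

3.60

ω₂ = 51.84 rad/s (from 495 rpm).
Differentiating the loop-closure r₂e^{iθ₂}+r₃e^{iθ₃}=r₁+r₄e^{iθ₄} gives r₂ω₂e^{iθ₂}+r₃ω₃e^{iθ₃}=r₄ω₄e^{iθ₄}.
Eliminating the other unknown: ω₄ = r₂ω₂ sin(θ₂−θ₃) / [r₄ sin(θ₄−θ₃)].
Numerator sine = -0.11147; denominator sine = -0.91496.
Result = 0.0117·51.84·(-0.11147) / (0.0205·(-0.91496)) = +3.6043 rad/s; magnitude 3.6043 rad/s.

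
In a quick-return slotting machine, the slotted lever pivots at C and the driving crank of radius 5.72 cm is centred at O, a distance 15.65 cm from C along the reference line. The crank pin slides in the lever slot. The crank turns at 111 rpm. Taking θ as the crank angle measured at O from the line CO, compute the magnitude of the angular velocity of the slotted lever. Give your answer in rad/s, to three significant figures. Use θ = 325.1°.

ω = 11.62 rad/s (from 111 rpm).
Crank pin A relative to C: A = (d + r cosθ, r sinθ); lever angle φ = atan2(r sinθ, d + r cosθ).
Differentiating tanφ: φ̇ = rω(d cosθ + r)/(d² + r² + 2dr cosθ).
d² + r² + 2dr cosθ = |CA|² = 0.0424478 m²;  d cosθ + r = +0.18555 m.
|ω_lever| = |0.0572·11.62·+0.18555| / 0.0424478 = 2.9064 rad/s.

2.91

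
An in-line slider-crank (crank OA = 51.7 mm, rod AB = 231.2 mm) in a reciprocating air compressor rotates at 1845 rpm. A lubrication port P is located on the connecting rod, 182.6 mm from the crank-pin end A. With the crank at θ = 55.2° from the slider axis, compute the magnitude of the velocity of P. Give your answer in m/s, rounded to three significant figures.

ω = 193.2 rad/s.  Crank-pin speed |V_A| = rω = 9.9889 m/s, perpendicular to OA.
Rod angle: sinφ = −(r/L) sinθ ⇒ φ = -10.581°; ω_rod = −rω cosθ/√(L²−r²sin²θ) = -25.084 rad/s.
V_P = V_A + ω_rod × AP, with AP = 0.1826 m along the rod.
Components: V_Px = −rω sinθ − a·ω_rod·sinφ = -9.0434 m/s;  V_Py = rω cosθ + a·ω_rod·cosφ = +1.1983 m/s.
|V_P| = √(V_Px² + V_Py²) = 9.1224 m/s.

9.12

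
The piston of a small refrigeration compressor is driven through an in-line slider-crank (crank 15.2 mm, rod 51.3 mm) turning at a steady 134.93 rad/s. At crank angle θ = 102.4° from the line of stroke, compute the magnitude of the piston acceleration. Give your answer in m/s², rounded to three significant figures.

137

ω = 134.9 rad/s
x(θ) = r cosθ + √(L² − r² sin²θ); with ω constant, a = ω²·d²x/dθ².
d²x/dθ² = −r cosθ − r²(cos2θ)/√u − r⁴ sin²2θ/(4u^{3/2}),  u = L² − r² sin²θ = 0.0024113 m².
Substituting r = 0.0152 m, L = 0.0513 m, θ = 102.4°: d²x/dθ² = +0.0075153 m.
a = ω²·d²x/dθ² = (134.9)²·(+0.0075153) = +136.82 m/s²;  |a| = 136.82 m/s².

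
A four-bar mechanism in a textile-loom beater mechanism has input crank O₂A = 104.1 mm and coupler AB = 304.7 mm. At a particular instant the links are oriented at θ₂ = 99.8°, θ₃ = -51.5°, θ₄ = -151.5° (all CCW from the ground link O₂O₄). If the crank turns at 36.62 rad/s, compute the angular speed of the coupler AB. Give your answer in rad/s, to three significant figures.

ω₂ = 36.62 rad/s
Differentiating the loop-closure r₂e^{iθ₂}+r₃e^{iθ₃}=r₁+r₄e^{iθ₄} gives r₂ω₂e^{iθ₂}+r₃ω₃e^{iθ₃}=r₄ω₄e^{iθ₄}.
Eliminating the other unknown: ω₃ = r₂ω₂ sin(θ₄−θ₂) / [r₃ sin(θ₃−θ₄)].
Numerator sine = +0.94721; denominator sine = +0.98481.
Result = 0.1041·36.62·(+0.94721) / (0.3047·(+0.98481)) = +12.033 rad/s; magnitude 12.033 rad/s.

12.0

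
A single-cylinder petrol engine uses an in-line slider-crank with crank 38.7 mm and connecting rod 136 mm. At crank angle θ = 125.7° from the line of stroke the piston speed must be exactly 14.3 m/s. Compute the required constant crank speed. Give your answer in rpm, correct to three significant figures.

5240

For an in-line slider-crank, |v_piston| = rω|sinθ|·[1 + r cosθ/√(L² − r² sin²θ)].
With r = 0.0387 m, L = 0.136 m, θ = 125.7°: the bracketed kinematic factor |dx/dθ| = 0.026064 m.
ω = v/|dx/dθ| = 14.3/0.026064 = 548.65 rad/s.
N = 60ω/(2π) = 5239.2 rpm.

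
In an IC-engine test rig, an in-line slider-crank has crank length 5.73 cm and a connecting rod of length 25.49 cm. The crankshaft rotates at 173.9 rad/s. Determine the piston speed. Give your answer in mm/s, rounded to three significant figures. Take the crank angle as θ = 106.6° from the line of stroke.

8920

ω = 173.9 rad/s
For an in-line slider-crank, x = r cosθ + √(L² − r² sin²θ), so v = −rω sinθ·[1 + r cosθ/√(L² − r² sin²θ)].
With r = 0.0573 m, L = 0.2549 m, θ = 106.6°: √(L² − r² sin²θ) = 0.24892 m.
v = −0.0573·173.9·0.95832·[1 + 0.0573·-0.28569/0.24892] = -8.9212 m/s.
|v| = 8.9212 m/s = 8921.2 mm/s.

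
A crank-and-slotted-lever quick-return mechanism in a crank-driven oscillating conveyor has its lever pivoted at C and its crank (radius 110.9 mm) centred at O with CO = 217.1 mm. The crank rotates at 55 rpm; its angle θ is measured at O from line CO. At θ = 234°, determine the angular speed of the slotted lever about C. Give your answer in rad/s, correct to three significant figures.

0.343

ω = 5.76 rad/s (from 55 rpm).
Crank pin A relative to C: A = (d + r cosθ, r sinθ); lever angle φ = atan2(r sinθ, d + r cosθ).
Differentiating tanφ: φ̇ = rω(d cosθ + r)/(d² + r² + 2dr cosθ).
d² + r² + 2dr cosθ = |CA|² = 0.0311277 m²;  d cosθ + r = -0.016708 m.
|ω_lever| = |0.1109·5.76·-0.016708| / 0.0311277 = 0.34285 rad/s.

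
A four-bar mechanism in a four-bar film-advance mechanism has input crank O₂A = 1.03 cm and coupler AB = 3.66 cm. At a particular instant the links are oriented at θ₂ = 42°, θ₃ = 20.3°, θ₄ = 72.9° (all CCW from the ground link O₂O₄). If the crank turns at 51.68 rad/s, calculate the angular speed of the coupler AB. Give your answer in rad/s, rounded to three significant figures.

ω₂ = 51.68 rad/s
Differentiating the loop-closure r₂e^{iθ₂}+r₃e^{iθ₃}=r₁+r₄e^{iθ₄} gives r₂ω₂e^{iθ₂}+r₃ω₃e^{iθ₃}=r₄ω₄e^{iθ₄}.
Eliminating the other unknown: ω₃ = r₂ω₂ sin(θ₄−θ₂) / [r₃ sin(θ₃−θ₄)].
Numerator sine = +0.51354; denominator sine = -0.79441.
Result = 0.0103·51.68·(+0.51354) / (0.0366·(-0.79441)) = -9.4017 rad/s; magnitude 9.4017 rad/s.

9.40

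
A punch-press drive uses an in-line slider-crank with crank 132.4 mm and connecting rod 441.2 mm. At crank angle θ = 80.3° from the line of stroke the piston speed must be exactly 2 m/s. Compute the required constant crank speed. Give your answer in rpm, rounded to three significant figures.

139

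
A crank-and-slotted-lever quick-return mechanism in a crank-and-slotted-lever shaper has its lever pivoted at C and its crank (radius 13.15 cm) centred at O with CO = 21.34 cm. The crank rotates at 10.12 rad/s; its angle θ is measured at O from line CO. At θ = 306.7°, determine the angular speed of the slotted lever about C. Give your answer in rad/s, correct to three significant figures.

3.58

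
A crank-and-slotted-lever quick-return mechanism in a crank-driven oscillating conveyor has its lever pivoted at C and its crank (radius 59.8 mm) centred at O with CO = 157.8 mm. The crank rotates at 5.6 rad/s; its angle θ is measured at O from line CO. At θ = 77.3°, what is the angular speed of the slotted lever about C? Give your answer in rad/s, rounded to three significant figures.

0.970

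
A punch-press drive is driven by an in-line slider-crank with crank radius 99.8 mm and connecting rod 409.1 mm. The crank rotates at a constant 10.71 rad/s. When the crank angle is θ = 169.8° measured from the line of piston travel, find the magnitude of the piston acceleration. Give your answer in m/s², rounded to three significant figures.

ω = 10.71 rad/s
x(θ) = r cosθ + √(L² − r² sin²θ); with ω constant, a = ω²·d²x/dθ².
d²x/dθ² = −r cosθ − r²(cos2θ)/√u − r⁴ sin²2θ/(4u^{3/2}),  u = L² − r² sin²θ = 0.16705 m².
Substituting r = 0.0998 m, L = 0.4091 m, θ = 169.8°: d²x/dθ² = +0.075338 m.
a = ω²·d²x/dθ² = (10.71)²·(+0.075338) = +8.6416 m/s²;  |a| = 8.6416 m/s².

8.64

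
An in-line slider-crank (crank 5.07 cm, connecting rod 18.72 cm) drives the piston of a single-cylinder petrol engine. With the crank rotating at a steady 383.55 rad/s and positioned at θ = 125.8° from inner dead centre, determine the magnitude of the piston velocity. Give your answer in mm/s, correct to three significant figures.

13200

ω = 383.6 rad/s
For an in-line slider-crank, x = r cosθ + √(L² − r² sin²θ), so v = −rω sinθ·[1 + r cosθ/√(L² − r² sin²θ)].
With r = 0.0507 m, L = 0.1872 m, θ = 125.8°: √(L² − r² sin²θ) = 0.18263 m.
v = −0.0507·383.6·0.81106·[1 + 0.0507·-0.58496/0.18263] = -13.211 m/s.
|v| = 13.211 m/s = 13211 mm/s.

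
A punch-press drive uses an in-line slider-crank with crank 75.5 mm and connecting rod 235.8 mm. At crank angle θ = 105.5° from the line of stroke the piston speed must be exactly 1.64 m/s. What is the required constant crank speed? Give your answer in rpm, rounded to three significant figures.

237

For an in-line slider-crank, |v_piston| = rω|sinθ|·[1 + r cosθ/√(L² − r² sin²θ)].
With r = 0.0755 m, L = 0.2358 m, θ = 105.5°: the bracketed kinematic factor |dx/dθ| = 0.06621 m.
ω = v/|dx/dθ| = 1.64/0.06621 = 24.77 rad/s.
N = 60ω/(2π) = 236.53 rpm.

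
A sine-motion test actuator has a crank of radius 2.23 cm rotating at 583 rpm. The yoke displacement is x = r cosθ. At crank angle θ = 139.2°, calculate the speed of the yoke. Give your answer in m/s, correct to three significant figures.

0.890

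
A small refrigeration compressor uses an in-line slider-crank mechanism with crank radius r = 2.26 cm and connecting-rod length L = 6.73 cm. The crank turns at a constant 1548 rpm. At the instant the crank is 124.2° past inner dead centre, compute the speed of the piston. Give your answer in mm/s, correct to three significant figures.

2430

ω = 2π·1548/60 = 162.1 rad/s
For an in-line slider-crank, x = r cosθ + √(L² − r² sin²θ), so v = −rω sinθ·[1 + r cosθ/√(L² − r² sin²θ)].
With r = 0.0226 m, L = 0.0673 m, θ = 124.2°: √(L² − r² sin²θ) = 0.064652 m.
v = −0.0226·162.1·0.82708·[1 + 0.0226·-0.56208/0.064652] = -2.4347 m/s.
|v| = 2.4347 m/s = 2434.7 mm/s.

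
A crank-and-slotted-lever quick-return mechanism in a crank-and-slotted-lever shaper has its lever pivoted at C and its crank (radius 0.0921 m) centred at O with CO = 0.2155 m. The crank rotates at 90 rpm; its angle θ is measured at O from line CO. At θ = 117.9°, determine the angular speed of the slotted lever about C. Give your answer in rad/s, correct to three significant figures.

ω = 9.425 rad/s (from 90 rpm).
Crank pin A relative to C: A = (d + r cosθ, r sinθ); lever angle φ = atan2(r sinθ, d + r cosθ).
Differentiating tanφ: φ̇ = rω(d cosθ + r)/(d² + r² + 2dr cosθ).
d² + r² + 2dr cosθ = |CA|² = 0.0363481 m²;  d cosθ + r = -0.0087389 m.
|ω_lever| = |0.0921·9.425·-0.0087389| / 0.0363481 = 0.20869 rad/s.

0.209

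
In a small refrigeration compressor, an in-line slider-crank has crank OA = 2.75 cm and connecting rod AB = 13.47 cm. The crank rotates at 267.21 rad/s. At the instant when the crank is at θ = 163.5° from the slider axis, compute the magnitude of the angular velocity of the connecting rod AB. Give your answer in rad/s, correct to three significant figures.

52.4

ω = 267.2 rad/s
The rod makes angle φ with the slider axis where L sinφ = r sinθ; differentiating, L cosφ·φ̇ = r ω cosθ.
L cosφ = √(L² − r² sin²θ) = 0.13447 m.
|ω_rod| = r ω |cosθ| / √(L² − r² sin²θ) = 0.0275·267.2·0.95882/0.13447 = 52.395 rad/s.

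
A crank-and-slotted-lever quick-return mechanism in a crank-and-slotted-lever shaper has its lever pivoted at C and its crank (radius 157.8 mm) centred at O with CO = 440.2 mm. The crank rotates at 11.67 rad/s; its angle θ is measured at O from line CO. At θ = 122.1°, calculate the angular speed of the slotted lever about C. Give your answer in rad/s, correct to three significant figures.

0.968

ω = 11.67 rad/s
Crank pin A relative to C: A = (d + r cosθ, r sinθ); lever angle φ = atan2(r sinθ, d + r cosθ).
Differentiating tanφ: φ̇ = rω(d cosθ + r)/(d² + r² + 2dr cosθ).
d² + r² + 2dr cosθ = |CA|² = 0.144851 m²;  d cosθ + r = -0.076122 m.
|ω_lever| = |0.1578·11.67·-0.076122| / 0.144851 = 0.96775 rad/s.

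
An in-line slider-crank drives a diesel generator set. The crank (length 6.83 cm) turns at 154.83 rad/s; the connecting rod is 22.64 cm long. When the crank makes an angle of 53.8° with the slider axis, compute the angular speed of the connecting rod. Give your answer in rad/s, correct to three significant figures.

28.4

ω = 154.8 rad/s
The rod makes angle φ with the slider axis where L sinφ = r sinθ; differentiating, L cosφ·φ̇ = r ω cosθ.
L cosφ = √(L² − r² sin²θ) = 0.21959 m.
|ω_rod| = r ω |cosθ| / √(L² − r² sin²θ) = 0.0683·154.8·0.59061/0.21959 = 28.442 rad/s.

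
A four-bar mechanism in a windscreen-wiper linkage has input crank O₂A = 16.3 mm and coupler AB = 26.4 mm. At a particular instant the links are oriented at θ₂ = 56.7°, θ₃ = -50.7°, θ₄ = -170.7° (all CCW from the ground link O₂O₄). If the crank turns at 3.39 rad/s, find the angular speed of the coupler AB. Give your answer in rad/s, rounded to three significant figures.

ω₂ = 3.39 rad/s
Differentiating the loop-closure r₂e^{iθ₂}+r₃e^{iθ₃}=r₁+r₄e^{iθ₄} gives r₂ω₂e^{iθ₂}+r₃ω₃e^{iθ₃}=r₄ω₄e^{iθ₄}.
Eliminating the other unknown: ω₃ = r₂ω₂ sin(θ₄−θ₂) / [r₃ sin(θ₃−θ₄)].
Numerator sine = +0.73610; denominator sine = +0.86603.
Result = 0.0163·3.39·(+0.73610) / (0.0264·(+0.86603)) = +1.779 rad/s; magnitude 1.779 rad/s.

1.78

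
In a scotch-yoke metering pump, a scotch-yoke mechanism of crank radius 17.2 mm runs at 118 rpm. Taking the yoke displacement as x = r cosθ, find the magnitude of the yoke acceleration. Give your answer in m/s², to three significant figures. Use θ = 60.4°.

1.30

ω = 12.36 rad/s (from 118 rpm).
x = r cosθ ⇒ ẍ = −rω² cosθ (ω constant).
|a| = rω²|cosθ| = 0.0172·(12.36)²·|cos 60.4°| = 1.2973 m/s².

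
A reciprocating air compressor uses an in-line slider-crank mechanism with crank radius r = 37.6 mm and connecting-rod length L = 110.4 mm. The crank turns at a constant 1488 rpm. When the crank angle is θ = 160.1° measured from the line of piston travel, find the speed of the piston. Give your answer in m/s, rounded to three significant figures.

1.35

ω = 2π·1488/60 = 155.8 rad/s
For an in-line slider-crank, x = r cosθ + √(L² − r² sin²θ), so v = −rω sinθ·[1 + r cosθ/√(L² − r² sin²θ)].
With r = 0.0376 m, L = 0.1104 m, θ = 160.1°: √(L² − r² sin²θ) = 0.10966 m.
v = −0.0376·155.8·0.34038·[1 + 0.0376·-0.94029/0.10966] = -1.3513 m/s.
|v| = 1.3513 m/s.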